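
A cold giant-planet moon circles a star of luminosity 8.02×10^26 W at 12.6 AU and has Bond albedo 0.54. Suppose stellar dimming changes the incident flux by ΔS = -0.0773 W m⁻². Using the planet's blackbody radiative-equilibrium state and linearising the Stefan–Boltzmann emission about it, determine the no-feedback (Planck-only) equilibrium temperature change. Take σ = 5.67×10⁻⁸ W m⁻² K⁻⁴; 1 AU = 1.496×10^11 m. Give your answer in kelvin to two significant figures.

Orbital distance: d = 12.6 AU = 1.885×10^12 m.
Flux at the orbit: S = L/(4πd²) = 8.02×10^26/(4π·(1.88×10^12)²) = 17.96 W m⁻².
Unperturbed T_e = [17.96·(1−0.54)/(4σ)]^¼ = 77.69 K.
TOA radiative forcing: ΔF = (1−α)ΔS/4 = 0.46·(-0.0773)/4 = -0.008889 W m⁻².
The Planck feedback parameter is 4σT_e³ = 0.1064 W m⁻²/K.
So ΔT₀ = -0.008889/0.1064 = -0.0836 K.

-0.084 kelvin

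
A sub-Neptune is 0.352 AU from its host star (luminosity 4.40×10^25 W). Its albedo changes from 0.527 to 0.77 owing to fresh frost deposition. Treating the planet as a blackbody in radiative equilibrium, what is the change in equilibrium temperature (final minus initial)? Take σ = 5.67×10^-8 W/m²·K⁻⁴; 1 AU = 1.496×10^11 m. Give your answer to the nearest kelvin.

-37 K

Orbital distance: d = 0.352 AU = 5.266×10^10 m.
S = L/(4πd²) = 1263 W/m².
Initial: T₁ = [S(1−0.527)/(4σ)]^(1/4) = 226.5 K.
After:  T₂ = [1263·0.23/(4σ)]^(1/4) = 189.2 K.
Change: 189.2 − 226.5 = -37.36 K.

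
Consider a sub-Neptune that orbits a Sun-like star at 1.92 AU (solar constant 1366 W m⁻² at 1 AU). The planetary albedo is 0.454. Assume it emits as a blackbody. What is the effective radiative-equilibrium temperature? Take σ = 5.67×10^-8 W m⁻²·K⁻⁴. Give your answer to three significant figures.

173 kelvin

Irradiance scales as 1/d², so S = 1366 W m⁻² × (1/1.92)² = 370.6 W m⁻².
The planet absorbs (1−α)S over its disc πR² and re-emits over 4πR², so the mean absorbed flux is (1−0.454)·370.6/4 = 50.58 W m⁻².
Set σT⁴ = 50.58 → T = (50.58/σ)^(1/4) = 172.8 K.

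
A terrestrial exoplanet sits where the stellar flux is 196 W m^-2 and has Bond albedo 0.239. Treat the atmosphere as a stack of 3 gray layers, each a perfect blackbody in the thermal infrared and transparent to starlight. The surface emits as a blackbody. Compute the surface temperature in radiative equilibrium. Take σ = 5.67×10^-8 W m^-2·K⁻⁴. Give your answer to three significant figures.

The effective emission temperature is T_e = [S(1−α)/(4σ)]^¼ = 160.1 K.
Layer-by-layer balance gives σT_s⁴ = (N+1)σT_e⁴, so T_s = 4^¼·160.1 = 226.5 K.

226 K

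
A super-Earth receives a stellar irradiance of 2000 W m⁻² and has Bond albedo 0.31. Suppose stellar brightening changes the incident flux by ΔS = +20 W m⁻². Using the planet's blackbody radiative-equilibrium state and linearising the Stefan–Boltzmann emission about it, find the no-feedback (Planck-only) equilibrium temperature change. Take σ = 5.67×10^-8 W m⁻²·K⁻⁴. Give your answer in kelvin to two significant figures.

Reference equilibrium: T_e = [S(1−α)/(4σ)]^(1/4) = 279.3 K.
Only a fraction (1−α) is absorbed and it's spread over 4πR², so ΔF = (1−α)ΔS/4 = 3.450 W m⁻².
Linearising σT⁴ gives d(σT⁴)/dT = 4σT_e³ = 4.941 W m⁻² per K.
So ΔT₀ = 3.450/4.941 = 0.698 K.

0.70 K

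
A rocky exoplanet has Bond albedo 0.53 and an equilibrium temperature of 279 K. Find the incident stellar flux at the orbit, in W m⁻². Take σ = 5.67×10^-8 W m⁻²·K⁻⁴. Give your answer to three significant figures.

Invert the energy balance for S: S = 4σT⁴/(1−α).
σT⁴ = 5.67×10⁻⁸·(279)⁴ = 343.6 W m⁻².
S = 4·343.6/0.47 = 2924 W m⁻².

2920 W m⁻²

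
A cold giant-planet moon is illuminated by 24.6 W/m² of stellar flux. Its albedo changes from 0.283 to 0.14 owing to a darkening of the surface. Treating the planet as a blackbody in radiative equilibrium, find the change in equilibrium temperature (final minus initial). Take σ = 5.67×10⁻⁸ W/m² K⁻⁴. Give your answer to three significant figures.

With α = 0.283, T₁ = 93.91 K.
Final:   T₂ = [S(1−0.14)/(4σ)]^(1/4) = 98.28 K.
Change: 98.28 − 93.91 = 4.368 K.

4.37 K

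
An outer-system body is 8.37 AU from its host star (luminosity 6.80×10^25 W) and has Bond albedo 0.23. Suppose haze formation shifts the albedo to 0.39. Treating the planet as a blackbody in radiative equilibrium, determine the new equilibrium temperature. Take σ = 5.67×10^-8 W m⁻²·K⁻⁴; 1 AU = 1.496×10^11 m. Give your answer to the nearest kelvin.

d = 8.37 × 1.496×10^11 m = 1.252×10^12 m.
Flux at the orbit: S = L/(4πd²) = 6.80×10^25/(4π·(1.25×10^12)²) = 3.451 W m⁻².
New equilibrium: T₂ = [(1−0.39)·3.451/(4σ)]^(1/4) = 55.20 K.

55 K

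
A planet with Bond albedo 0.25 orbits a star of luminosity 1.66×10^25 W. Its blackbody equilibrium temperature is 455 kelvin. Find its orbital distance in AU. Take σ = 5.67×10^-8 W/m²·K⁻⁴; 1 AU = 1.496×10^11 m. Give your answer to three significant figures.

0.0675 AU

The flux needed for this T is 4σT⁴/(1−0.25) = 12960 W/m².
S = L/(4πd²) → d = √(L/4πS) = √(1.66×10^25/(4π·12960)) = 1.010×10^10 m = 0.06748 AU.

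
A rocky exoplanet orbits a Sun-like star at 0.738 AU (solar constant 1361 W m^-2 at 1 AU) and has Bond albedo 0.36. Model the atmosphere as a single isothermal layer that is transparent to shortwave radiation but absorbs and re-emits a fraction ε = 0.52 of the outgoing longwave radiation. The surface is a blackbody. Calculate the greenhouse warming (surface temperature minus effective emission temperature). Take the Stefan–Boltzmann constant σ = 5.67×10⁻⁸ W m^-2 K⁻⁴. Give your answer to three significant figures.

Irradiance scales as 1/d², so S = 1361 W m^-2 × (1/0.738)² = 2499 W m^-2.
At the top of the atmosphere, σT_e⁴ = S(1−α)/4 = 399.8 W m^-2, giving T_e = 289.8 K.
For a single slab of emissivity ε, T_s⁴ = 2T_e⁴/(2−ε); thus T_s = 289.8·(1.351)^(1/4) = 312.4 K.
The atmosphere warms the surface by 22.66 K.

22.7 K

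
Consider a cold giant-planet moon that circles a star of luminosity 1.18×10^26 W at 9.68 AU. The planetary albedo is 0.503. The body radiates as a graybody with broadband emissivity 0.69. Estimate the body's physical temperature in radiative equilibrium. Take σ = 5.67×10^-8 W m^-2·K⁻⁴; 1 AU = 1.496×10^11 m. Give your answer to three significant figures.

d = 9.68 × 1.496×10^11 m = 1.448×10^12 m.
S = L/(4πd²) = 4.478 W m^-2.
The planet absorbs (1−α)S over its disc πR² and re-emits over 4πR², so the mean absorbed flux is (1−0.503)·4.478/4 = 0.5564 W m^-2.
Equating to εσT⁴ with ε = 0.69: T = (0.5564/0.69σ)^(1/4) = 61.41 K.

61.4 K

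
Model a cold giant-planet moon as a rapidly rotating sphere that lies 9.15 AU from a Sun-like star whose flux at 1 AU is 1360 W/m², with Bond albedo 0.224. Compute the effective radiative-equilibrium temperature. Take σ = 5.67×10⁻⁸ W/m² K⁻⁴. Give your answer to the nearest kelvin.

86 K

By the inverse-square law, S = 1360/9.15² = 16.24 W/m².
The planet absorbs (1−α)S over its disc πR² and re-emits over 4πR², so the mean absorbed flux is (1−0.224)·16.24/4 = 3.151 W/m².
Set σT⁴ = 3.151 → T = (3.151/σ)^(1/4) = 86.34 K.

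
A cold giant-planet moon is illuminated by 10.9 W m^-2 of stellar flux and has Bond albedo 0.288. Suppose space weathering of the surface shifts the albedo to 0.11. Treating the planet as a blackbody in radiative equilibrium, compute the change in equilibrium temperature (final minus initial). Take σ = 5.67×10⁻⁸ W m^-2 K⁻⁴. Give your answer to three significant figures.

4.39 kelvin

Initial: T₁ = [S(1−0.288)/(4σ)]^(1/4) = 76.48 K.
Final:   T₂ = [S(1−0.11)/(4σ)]^(1/4) = 80.87 K.
ΔT = T₂ − T₁ = 4.388 K.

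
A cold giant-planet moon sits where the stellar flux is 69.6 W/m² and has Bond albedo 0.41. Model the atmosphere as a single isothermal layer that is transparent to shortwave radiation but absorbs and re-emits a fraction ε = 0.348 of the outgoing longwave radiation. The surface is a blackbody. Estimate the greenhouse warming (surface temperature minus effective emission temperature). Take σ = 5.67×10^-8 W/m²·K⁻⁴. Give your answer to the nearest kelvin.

Effective emission temperature (TOA balance): σT_e⁴ = S(1−α)/4 = 10.27 W/m² → T_e = 116.0 K.
For a single slab of emissivity ε, T_s⁴ = 2T_e⁴/(2−ε); thus T_s = 116.0·(1.211)^(1/4) = 121.7 K.
T_s − T_e = 121.7 − 116.0 = 5.678 K.

6 K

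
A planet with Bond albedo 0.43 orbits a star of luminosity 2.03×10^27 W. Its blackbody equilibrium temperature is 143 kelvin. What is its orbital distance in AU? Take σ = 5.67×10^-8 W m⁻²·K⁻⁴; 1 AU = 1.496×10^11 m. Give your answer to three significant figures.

Energy balance gives S = 4σT⁴/(1−α) = 166.4 W m⁻².
S = L/(4πd²) → d = √(L/4πS) = √(2.03×10^27/(4π·166.4)) = 9.853×10^11 m = 6.587 AU.

6.59 AU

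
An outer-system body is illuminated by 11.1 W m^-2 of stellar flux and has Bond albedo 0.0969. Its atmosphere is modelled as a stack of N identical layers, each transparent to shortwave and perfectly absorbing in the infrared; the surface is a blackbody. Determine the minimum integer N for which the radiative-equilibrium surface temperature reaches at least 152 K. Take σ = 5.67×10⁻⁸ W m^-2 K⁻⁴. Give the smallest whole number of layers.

12

Top-of-atmosphere balance: σT_e⁴ = S(1−α)/4 = 2.506 W m^-2 → T_e = 81.54 K.
T_s = (N+1)^(1/4)·T_e ≥ 152 K requires N+1 ≥ (T_s/T_e)⁴ = (152/81.54)⁴ = 12.077.
Rounding up, N = 12.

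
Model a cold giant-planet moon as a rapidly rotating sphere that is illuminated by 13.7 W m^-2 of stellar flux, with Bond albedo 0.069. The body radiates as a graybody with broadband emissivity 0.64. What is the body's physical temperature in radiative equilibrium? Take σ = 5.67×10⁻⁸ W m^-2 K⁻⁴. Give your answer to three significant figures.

Averaging over the sphere, the absorbed flux is S(1−α)/4 = 3.189 W m^-2.
Radiative balance εσT⁴ = 3.189 gives T = [3.189/(0.64·σ)]^(1/4) = 96.82 K.

96.8 kelvin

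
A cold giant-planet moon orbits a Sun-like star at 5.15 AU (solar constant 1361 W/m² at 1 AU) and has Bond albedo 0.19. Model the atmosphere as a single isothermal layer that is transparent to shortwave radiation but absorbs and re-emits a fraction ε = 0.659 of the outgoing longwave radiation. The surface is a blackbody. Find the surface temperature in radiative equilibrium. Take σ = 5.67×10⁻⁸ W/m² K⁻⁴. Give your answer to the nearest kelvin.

129 K

Irradiance scales as 1/d², so S = 1361 W/m² × (1/5.15)² = 51.31 W/m².
The planet radiates to space at T_e = [S(1−α)/(4σ)]^(1/4) = 116.4 K.
For a single slab of emissivity ε, T_s⁴ = 2T_e⁴/(2−ε); thus T_s = 116.4·(1.491)^(1/4) = 128.6 K.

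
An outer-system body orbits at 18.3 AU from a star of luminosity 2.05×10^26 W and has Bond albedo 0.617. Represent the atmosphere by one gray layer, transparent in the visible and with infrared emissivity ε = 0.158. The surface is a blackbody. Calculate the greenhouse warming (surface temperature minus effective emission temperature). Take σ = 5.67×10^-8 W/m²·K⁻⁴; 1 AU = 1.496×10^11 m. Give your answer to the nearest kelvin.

1 kelvin

d = 18.3 × 1.496×10^11 m = 2.738×10^12 m.
S = L/(4πd²) = 2.177 W/m².
At the top of the atmosphere, σT_e⁴ = S(1−α)/4 = 0.2084 W/m², giving T_e = 43.79 K.
The surface balance (absorbed SW + ε·downward IR = σT_s⁴) with T_a⁴ = T_s⁴/2 reduces to T_s = T_e·[2/(2−ε)]^¼ = 44.70 K.
Greenhouse warming: T_s − T_e = 0.9102 K.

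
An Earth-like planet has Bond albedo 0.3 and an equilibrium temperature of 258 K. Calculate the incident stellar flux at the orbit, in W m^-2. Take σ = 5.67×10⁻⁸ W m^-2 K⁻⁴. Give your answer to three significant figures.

Invert the energy balance for S: S = 4σT⁴/(1−α).
The emitted flux is σT⁴ = 251.2 W m^-2.
So S = 4×251.2/(1−0.3) = 1436 W m^-2.

1440 W m^-2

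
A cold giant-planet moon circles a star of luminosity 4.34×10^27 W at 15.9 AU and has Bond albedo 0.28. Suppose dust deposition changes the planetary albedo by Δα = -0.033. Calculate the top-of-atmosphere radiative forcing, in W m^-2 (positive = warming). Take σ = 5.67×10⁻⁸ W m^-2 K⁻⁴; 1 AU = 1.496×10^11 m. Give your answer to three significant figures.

0.504 W m^-2

Orbital distance: d = 15.9 AU = 2.379×10^12 m.
Spreading L over a sphere of radius d: S = 4.34×10^27/(4π·2.38×10^12²) = 61.04 W m^-2.
ΔF = −(S/4)Δα = −(61.04/4)×(-0.033) = 0.5036 W m^-2.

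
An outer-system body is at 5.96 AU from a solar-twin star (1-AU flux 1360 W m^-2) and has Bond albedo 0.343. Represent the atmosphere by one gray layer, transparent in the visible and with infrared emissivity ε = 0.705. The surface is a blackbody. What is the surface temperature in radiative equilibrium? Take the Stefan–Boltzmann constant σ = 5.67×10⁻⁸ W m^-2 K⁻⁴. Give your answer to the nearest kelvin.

Irradiance scales as 1/d², so S = 1360 W m^-2 × (1/5.96)² = 38.29 W m^-2.
At the top of the atmosphere, σT_e⁴ = S(1−α)/4 = 6.289 W m^-2, giving T_e = 102.6 K.
For a single slab of emissivity ε, T_s⁴ = 2T_e⁴/(2−ε); thus T_s = 102.6·(1.544)^(1/4) = 114.4 K.

114 kelvin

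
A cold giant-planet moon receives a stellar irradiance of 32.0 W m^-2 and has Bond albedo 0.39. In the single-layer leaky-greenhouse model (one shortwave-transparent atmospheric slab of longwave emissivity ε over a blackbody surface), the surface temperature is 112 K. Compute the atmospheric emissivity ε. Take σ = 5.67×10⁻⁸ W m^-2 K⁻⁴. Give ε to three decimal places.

0.906

Effective temperature: T_e = [S(1−α)/(4σ)]^(1/4) = 96.32 K.
Inverting T_s⁴ = 2T_e⁴/(2−ε): (T_e/T_s)⁴ = 0.5470, so ε = 2(1 − 0.5470) = 0.9061.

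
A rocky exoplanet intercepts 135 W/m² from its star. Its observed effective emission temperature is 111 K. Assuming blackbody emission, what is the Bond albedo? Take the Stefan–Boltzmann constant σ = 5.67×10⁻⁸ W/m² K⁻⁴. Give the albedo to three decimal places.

0.745

Rearranging the radiative balance, α = 1 − 4σT⁴/S.
σT⁴ = 8.607 W/m², so 4σT⁴ = 34.43 W/m².
Hence α = 1 − 34.43/135.0 = 0.7450.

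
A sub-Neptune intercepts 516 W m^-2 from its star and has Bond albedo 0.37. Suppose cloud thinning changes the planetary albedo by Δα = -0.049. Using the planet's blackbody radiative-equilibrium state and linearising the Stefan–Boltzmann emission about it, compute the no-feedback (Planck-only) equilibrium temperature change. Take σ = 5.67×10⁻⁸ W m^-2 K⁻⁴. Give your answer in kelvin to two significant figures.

3.8 K

Reference equilibrium: T_e = [S(1−α)/(4σ)]^(1/4) = 194.6 K.
ΔF = −(S/4)Δα = −(516.0/4)×(-0.049) = 6.321 W m^-2.
Planck response: λ_P = 4σT_e³ = 4·5.67×10⁻⁸·(194.6)³ = 1.671 W m^-2/K.
So ΔT₀ = 6.321/1.671 = 3.78 K.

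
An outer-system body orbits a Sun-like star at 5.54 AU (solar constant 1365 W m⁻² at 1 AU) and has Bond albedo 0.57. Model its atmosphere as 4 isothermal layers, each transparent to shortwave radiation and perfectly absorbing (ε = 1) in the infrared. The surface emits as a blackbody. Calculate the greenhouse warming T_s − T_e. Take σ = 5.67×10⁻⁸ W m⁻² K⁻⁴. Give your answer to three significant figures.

47.5 K

Irradiance scales as 1/d², so S = 1365 W m⁻² × (1/5.54)² = 44.47 W m⁻².
The effective emission temperature is T_e = [S(1−α)/(4σ)]^¼ = 95.83 K.
T_s = (N+1)^(1/4)·T_e = 143.3 K.
Warming: T_s − T_e = 47.47 K.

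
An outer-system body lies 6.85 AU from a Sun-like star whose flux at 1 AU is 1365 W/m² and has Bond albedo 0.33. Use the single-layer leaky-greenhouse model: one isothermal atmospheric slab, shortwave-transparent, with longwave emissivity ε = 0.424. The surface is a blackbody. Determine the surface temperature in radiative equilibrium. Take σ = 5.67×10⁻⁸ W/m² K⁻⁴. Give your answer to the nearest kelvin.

Irradiance scales as 1/d², so S = 1365 W/m² × (1/6.85)² = 29.09 W/m².
The planet radiates to space at T_e = [S(1−α)/(4σ)]^(1/4) = 96.28 K.
The surface balance (absorbed SW + ε·downward IR = σT_s⁴) with T_a⁴ = T_s⁴/2 reduces to T_s = T_e·[2/(2−ε)]^¼ = 102.2 K.

102 K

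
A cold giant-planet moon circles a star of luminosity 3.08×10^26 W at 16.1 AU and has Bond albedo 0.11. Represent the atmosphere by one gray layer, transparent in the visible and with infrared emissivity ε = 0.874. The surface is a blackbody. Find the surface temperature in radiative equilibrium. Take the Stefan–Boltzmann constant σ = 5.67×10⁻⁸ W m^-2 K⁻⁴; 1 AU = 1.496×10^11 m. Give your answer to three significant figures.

73.7 kelvin

d = 16.1 × 1.496×10^11 m = 2.409×10^12 m.
Flux at the orbit: S = L/(4πd²) = 3.08×10^26/(4π·(2.41×10^12)²) = 4.225 W m^-2.
The planet radiates to space at T_e = [S(1−α)/(4σ)]^(1/4) = 63.81 K.
Surface balance with a leaky layer gives σT_s⁴ = σT_e⁴·2/(2−ε), so T_s = T_e·[2/(2−0.874)]^(1/4) = 73.67 K.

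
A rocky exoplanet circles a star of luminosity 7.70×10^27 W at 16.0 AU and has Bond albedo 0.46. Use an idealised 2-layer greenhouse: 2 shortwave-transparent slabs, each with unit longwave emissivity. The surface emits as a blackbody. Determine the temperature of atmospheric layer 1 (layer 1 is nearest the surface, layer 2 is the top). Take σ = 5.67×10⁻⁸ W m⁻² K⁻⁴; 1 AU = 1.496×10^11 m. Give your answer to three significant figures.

150 K

Orbital distance: d = 16.0 AU = 2.394×10^12 m.
S = L/(4πd²) = 106.9 W m⁻².
The effective emission temperature is T_e = [S(1−α)/(4σ)]^¼ = 126.3 K.
Each opaque layer satisfies 2T_j⁴ = T_{j−1}⁴ + T_{j+1}⁴, giving T_k⁴ = (N+1−k)T_e⁴.
T_1 = (2)^(1/4)·126.3 = 150.2 K.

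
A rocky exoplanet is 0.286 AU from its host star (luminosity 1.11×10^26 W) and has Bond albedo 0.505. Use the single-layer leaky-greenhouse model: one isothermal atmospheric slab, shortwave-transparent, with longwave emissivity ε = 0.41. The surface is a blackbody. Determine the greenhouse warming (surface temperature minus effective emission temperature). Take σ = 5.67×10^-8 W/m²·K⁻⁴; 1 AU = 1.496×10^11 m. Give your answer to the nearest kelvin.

Orbital distance: d = 0.286 AU = 4.279×10^10 m.
Flux at the orbit: S = L/(4πd²) = 1.11×10^26/(4π·(4.28×10^10)²) = 4825 W/m².
At the top of the atmosphere, σT_e⁴ = S(1−α)/4 = 597.1 W/m², giving T_e = 320.3 K.
For a single slab of emissivity ε, T_s⁴ = 2T_e⁴/(2−ε); thus T_s = 320.3·(1.258)^(1/4) = 339.3 K.
The atmosphere warms the surface by 18.91 K.

19 K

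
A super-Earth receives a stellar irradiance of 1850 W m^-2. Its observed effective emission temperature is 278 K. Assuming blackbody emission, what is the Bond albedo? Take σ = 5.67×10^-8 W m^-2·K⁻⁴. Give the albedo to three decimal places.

0.268

Energy balance: S(1−α)/4 = σT⁴, so 1−α = 4σT⁴/S.
σT⁴ = 338.7 W m^-2, so 4σT⁴ = 1355 W m^-2.
Hence α = 1 − 1355/1850 = 0.2678.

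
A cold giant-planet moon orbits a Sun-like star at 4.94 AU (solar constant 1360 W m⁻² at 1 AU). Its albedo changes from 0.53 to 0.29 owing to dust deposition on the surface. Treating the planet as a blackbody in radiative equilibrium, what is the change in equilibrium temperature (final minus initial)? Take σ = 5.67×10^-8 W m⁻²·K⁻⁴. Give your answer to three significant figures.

11.3 kelvin

By the inverse-square law, S = 1360/4.94² = 55.73 W m⁻².
Before: T₁ = [55.73·0.47/(4σ)]^(1/4) = 103.7 K.
After:  T₂ = [55.73·0.71/(4σ)]^(1/4) = 114.9 K.
ΔT = T₂ − T₁ = 11.26 K.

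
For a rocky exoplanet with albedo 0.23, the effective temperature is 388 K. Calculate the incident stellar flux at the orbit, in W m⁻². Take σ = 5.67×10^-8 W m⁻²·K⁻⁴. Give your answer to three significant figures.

From S(1−α)/4 = σT⁴: S = 4σT⁴/(1−α).
σT⁴ = 5.67×10⁻⁸·(388)⁴ = 1285 W m⁻².
So S = 4×1285/(1−0.23) = 6675 W m⁻².

6680 W m⁻²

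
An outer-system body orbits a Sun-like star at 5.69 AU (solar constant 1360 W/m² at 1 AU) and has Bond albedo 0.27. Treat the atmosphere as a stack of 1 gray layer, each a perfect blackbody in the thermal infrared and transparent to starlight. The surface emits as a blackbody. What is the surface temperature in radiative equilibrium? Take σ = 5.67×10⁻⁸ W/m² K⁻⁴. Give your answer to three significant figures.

Irradiance scales as 1/d², so S = 1360 W/m² × (1/5.69)² = 42.01 W/m².
Top-of-atmosphere balance: σT_e⁴ = S(1−α)/4 = 7.666 W/m² → T_e = 107.8 K.
With N = 1 opaque layers, T_s = (N+1)^(1/4)·T_e = 2^(1/4)·107.8 = 128.2 K.

128 kelvin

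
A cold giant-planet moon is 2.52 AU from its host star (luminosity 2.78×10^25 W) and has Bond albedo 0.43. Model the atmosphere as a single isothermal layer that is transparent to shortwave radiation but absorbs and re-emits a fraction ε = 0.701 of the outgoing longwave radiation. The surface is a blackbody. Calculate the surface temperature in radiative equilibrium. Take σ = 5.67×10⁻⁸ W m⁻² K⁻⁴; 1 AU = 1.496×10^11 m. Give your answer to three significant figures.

88.1 K

Orbital distance: d = 2.52 AU = 3.770×10^11 m.
Spreading L over a sphere of radius d: S = 2.78×10^25/(4π·3.77×10^11²) = 15.57 W m⁻².
At the top of the atmosphere, σT_e⁴ = S(1−α)/4 = 2.218 W m⁻², giving T_e = 79.09 K.
Surface balance with a leaky layer gives σT_s⁴ = σT_e⁴·2/(2−ε), so T_s = T_e·[2/(2−0.701)]^(1/4) = 88.10 K.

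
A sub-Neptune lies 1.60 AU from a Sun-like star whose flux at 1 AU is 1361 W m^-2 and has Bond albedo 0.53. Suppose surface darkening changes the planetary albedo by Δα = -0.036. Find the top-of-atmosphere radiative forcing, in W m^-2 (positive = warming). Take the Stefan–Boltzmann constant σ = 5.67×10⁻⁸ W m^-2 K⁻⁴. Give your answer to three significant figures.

4.78 W m^-2

Irradiance scales as 1/d², so S = 1361 W m^-2 × (1/1.60)² = 531.6 W m^-2.
TOA radiative forcing: ΔF = −S·Δα/4 = −531.6·(-0.036)/4 = 4.785 W m^-2.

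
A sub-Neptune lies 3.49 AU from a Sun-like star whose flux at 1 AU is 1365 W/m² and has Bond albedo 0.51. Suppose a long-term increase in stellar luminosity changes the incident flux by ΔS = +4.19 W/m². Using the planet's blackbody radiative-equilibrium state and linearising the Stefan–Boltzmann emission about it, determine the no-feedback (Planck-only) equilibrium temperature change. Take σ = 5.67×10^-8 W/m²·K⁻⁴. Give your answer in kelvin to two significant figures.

1.2 kelvin

By the inverse-square law, S = 1365/3.49² = 112.1 W/m².
Unperturbed T_e = [112.1·(1−0.51)/(4σ)]^¼ = 124.7 K.
TOA radiative forcing: ΔF = (1−α)ΔS/4 = 0.49·(+4.19)/4 = 0.5133 W/m².
Linearising σT⁴ gives d(σT⁴)/dT = 4σT_e³ = 0.4402 W/m² per K.
So ΔT₀ = 0.5133/0.4402 = 1.17 K.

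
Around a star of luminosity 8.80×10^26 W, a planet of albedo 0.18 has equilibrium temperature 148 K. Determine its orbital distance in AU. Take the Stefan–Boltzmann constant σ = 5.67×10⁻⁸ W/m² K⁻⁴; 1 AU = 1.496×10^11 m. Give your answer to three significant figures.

Energy balance gives S = 4σT⁴/(1−α) = 132.7 W/m².
S = L/(4πd²) → d = √(L/4πS) = √(8.80×10^26/(4π·132.7)) = 7.264×10^11 m = 4.856 AU.

4.86 AU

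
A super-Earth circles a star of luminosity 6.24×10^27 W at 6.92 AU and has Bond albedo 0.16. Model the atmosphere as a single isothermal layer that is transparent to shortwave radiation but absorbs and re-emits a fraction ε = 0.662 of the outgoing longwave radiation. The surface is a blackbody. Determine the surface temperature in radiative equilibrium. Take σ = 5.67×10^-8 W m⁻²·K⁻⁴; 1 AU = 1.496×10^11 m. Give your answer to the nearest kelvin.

d = 6.92 × 1.496×10^11 m = 1.035×10^12 m.
S = L/(4πd²) = 463.3 W m⁻².
Effective emission temperature (TOA balance): σT_e⁴ = S(1−α)/4 = 97.30 W m⁻² → T_e = 203.5 K.
The surface balance (absorbed SW + ε·downward IR = σT_s⁴) with T_a⁴ = T_s⁴/2 reduces to T_s = T_e·[2/(2−ε)]^¼ = 225.0 K.

225 K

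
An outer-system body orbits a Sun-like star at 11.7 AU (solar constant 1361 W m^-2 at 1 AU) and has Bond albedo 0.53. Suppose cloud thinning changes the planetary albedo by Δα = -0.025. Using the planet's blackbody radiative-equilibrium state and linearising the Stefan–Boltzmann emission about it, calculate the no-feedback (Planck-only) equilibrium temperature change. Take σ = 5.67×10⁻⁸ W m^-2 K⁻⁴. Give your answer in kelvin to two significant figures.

Flux at the orbit: S = 1361/(11.7)² = 9.942 W m^-2.
Unperturbed T_e = [9.942·(1−0.53)/(4σ)]^¼ = 67.37 K.
ΔF = −(S/4)Δα = −(9.942/4)×(-0.025) = 0.06214 W m^-2.
Linearising σT⁴ gives d(σT⁴)/dT = 4σT_e³ = 0.06936 W m^-2 per K.
ΔT₀ = ΔF/λ_P = 0.06214/0.06936 = 0.896 K.

0.90 K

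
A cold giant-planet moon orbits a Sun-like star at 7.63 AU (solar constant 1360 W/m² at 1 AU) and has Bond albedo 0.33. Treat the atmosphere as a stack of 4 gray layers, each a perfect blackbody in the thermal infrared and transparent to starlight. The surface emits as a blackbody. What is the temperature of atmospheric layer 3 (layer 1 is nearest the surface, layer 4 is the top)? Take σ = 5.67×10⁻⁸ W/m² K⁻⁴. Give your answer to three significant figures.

By the inverse-square law, S = 1360/7.63² = 23.36 W/m².
The effective emission temperature is T_e = [S(1−α)/(4σ)]^¼ = 91.14 K.
Each opaque layer satisfies 2T_j⁴ = T_{j−1}⁴ + T_{j+1}⁴, giving T_k⁴ = (N+1−k)T_e⁴.
With k = 3: T_3 = (4+1−3)^¼·91.14 K = 108.4 K.

108 K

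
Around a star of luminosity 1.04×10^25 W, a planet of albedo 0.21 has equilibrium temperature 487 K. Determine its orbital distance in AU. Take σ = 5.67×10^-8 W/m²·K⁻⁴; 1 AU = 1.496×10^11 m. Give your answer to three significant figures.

0.0479 AU

Required flux: S = 4σT⁴/(1−α) = 16150 W/m².
S = L/(4πd²) → d = √(L/4πS) = √(1.04×10^25/(4π·16150)) = 7.159×10^9 m = 0.04785 AU.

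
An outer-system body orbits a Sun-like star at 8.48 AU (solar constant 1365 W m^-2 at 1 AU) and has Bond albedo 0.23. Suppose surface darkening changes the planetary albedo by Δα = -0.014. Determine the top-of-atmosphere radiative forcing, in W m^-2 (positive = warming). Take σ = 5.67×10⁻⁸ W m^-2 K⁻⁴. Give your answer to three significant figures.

0.0664 W m^-2

By the inverse-square law, S = 1365/8.48² = 18.98 W m^-2.
TOA radiative forcing: ΔF = −S·Δα/4 = −18.98·(-0.014)/4 = 0.06644 W m^-2.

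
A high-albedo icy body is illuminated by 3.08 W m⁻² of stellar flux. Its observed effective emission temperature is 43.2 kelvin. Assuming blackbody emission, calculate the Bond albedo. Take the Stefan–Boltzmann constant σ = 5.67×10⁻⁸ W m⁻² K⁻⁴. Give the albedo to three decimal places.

0.744

From σT⁴ = S(1−α)/4 we invert for α: 1−α = 4σT⁴/S.
4σT⁴ = 4·5.67×10⁻⁸·(43.2)⁴ = 0.7899 W m⁻².
Hence α = 1 − 0.7899/3.080 = 0.7435.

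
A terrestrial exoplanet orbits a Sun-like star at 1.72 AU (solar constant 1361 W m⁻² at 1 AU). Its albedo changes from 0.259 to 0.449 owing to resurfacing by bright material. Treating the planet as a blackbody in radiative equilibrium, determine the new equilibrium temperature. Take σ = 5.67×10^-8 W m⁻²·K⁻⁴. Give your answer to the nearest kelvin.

By the inverse-square law, S = 1361/1.72² = 460.0 W m⁻².
With the new albedo, S(1−α₂)/4 = 63.37 W m⁻², so T₂ = 182.8 K.

183 K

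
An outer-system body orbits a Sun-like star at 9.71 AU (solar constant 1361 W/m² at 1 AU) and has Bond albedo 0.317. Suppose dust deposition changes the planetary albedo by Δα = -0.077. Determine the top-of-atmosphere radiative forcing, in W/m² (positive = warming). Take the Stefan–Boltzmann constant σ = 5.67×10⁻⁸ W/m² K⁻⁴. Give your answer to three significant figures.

Irradiance scales as 1/d², so S = 1361 W/m² × (1/9.71)² = 14.44 W/m².
ΔF = −(S/4)Δα = −(14.44/4)×(-0.077) = 0.2779 W/m².

0.278 W/m²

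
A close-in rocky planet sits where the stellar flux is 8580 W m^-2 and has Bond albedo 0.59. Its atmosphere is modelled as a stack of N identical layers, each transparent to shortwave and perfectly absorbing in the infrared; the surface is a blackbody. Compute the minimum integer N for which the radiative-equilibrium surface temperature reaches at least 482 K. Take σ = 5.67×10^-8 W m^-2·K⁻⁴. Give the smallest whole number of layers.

The effective emission temperature is T_e = [S(1−α)/(4σ)]^¼ = 352.9 K.
Since T_s⁴ = (N+1)T_e⁴, we need N ≥ (T_s/T_e)⁴ − 1 = 2.480.
The minimum whole number is N = 3.

3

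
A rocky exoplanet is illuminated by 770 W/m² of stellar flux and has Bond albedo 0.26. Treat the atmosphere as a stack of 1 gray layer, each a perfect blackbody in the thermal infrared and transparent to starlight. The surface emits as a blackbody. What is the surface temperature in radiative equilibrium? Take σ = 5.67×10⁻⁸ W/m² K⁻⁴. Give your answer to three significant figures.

266 kelvin

The effective emission temperature is T_e = [S(1−α)/(4σ)]^¼ = 223.9 K.
For an N-layer opaque stack, T_s⁴ = (N+1)T_e⁴, hence T_s = (2)^(1/4)×223.9 K = 266.2 K.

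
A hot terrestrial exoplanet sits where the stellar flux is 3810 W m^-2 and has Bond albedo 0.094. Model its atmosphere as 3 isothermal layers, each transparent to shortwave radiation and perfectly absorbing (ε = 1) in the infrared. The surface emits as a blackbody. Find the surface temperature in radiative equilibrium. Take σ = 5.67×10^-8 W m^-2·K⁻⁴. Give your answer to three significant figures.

OLR = S(1−α)/4 = 863.0 W m^-2; the top layer radiates at T_e = 351.2 K.
For an N-layer opaque stack, T_s⁴ = (N+1)T_e⁴, hence T_s = (4)^(1/4)×351.2 K = 496.7 K.

497 K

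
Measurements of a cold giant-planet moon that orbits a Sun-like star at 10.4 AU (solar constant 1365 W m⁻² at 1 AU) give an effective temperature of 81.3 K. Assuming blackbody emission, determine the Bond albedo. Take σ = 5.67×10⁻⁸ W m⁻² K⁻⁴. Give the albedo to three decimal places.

0.215

Flux at the orbit: S = 1365/(10.4)² = 12.62 W m⁻².
Energy balance: S(1−α)/4 = σT⁴, so 1−α = 4σT⁴/S.
σT⁴ = 2.477 W m⁻², so 4σT⁴ = 9.908 W m⁻².
Hence α = 1 − 9.908/12.62 = 0.2149.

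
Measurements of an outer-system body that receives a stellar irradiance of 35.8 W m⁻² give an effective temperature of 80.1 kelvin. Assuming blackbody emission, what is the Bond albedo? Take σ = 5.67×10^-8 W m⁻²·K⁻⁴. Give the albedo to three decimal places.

0.739

Energy balance: S(1−α)/4 = σT⁴, so 1−α = 4σT⁴/S.
4σT⁴ = 4·5.67×10⁻⁸·(80.1)⁴ = 9.336 W m⁻².
Hence α = 1 − 9.336/35.80 = 0.7392.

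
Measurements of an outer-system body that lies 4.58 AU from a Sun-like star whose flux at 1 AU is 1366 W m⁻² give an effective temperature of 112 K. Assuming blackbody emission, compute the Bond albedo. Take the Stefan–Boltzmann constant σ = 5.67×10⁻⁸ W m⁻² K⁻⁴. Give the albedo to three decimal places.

0.452

By the inverse-square law, S = 1366/4.58² = 65.12 W m⁻².
From σT⁴ = S(1−α)/4 we invert for α: 1−α = 4σT⁴/S.
4σT⁴ = 4·5.67×10⁻⁸·(112)⁴ = 35.69 W m⁻².
1−α = 35.69/65.12 = 0.5480, so α = 0.4520.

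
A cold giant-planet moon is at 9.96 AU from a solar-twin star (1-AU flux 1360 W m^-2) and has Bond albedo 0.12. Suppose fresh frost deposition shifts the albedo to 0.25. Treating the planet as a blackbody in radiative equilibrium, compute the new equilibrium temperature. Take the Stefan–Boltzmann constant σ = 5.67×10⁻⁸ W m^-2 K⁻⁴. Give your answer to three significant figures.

82.1 kelvin

Flux at the orbit: S = 1360/(9.96)² = 13.71 W m^-2.
New equilibrium: T₂ = [(1−0.25)·13.71/(4σ)]^(1/4) = 82.06 K.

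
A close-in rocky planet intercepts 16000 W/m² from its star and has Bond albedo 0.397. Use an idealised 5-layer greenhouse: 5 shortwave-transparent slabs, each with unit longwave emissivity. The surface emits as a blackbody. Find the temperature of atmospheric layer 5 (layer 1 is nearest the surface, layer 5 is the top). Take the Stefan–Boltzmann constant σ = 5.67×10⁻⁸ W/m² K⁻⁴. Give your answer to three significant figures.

Top-of-atmosphere balance: σT_e⁴ = S(1−α)/4 = 2412 W/m² → T_e = 454.1 K.
In the N-layer model, layer k (counted from the surface) has T_k = (N+1−k)^(1/4)·T_e.
With k = 5: T_5 = (5+1−5)^¼·454.1 K = 454.1 K.

454 K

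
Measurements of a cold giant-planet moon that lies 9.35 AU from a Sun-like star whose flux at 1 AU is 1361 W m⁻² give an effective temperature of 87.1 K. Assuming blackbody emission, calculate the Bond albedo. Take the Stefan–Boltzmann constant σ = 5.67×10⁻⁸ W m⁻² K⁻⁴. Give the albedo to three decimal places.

0.162

Flux at the orbit: S = 1361/(9.35)² = 15.57 W m⁻².
From σT⁴ = S(1−α)/4 we invert for α: 1−α = 4σT⁴/S.
σT⁴ = 3.263 W m⁻², so 4σT⁴ = 13.05 W m⁻².
Hence α = 1 − 13.05/15.57 = 0.1615.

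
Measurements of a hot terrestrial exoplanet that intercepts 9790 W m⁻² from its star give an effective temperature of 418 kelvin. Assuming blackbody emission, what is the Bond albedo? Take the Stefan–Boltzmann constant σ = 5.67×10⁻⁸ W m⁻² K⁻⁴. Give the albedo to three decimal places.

From σT⁴ = S(1−α)/4 we invert for α: 1−α = 4σT⁴/S.
σT⁴ = 1731 W m⁻², so 4σT⁴ = 6924 W m⁻².
1−α = 6924/9790 = 0.7072, so α = 0.2928.

0.293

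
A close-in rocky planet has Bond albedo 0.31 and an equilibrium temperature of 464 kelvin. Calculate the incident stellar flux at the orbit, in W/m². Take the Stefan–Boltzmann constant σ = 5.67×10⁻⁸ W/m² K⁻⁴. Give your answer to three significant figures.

15200 W/m²

From S(1−α)/4 = σT⁴: S = 4σT⁴/(1−α).
σT⁴ = 5.67×10⁻⁸·(464)⁴ = 2628 W/m².
S = 4·2628/0.69 = 15240 W/m².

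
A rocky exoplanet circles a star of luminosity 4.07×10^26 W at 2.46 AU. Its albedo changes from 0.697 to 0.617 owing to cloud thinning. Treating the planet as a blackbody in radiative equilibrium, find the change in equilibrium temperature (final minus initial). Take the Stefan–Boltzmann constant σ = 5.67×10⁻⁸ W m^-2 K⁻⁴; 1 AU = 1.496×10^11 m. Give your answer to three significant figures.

8.07 K

d = 2.46 × 1.496×10^11 m = 3.680×10^11 m.
S = L/(4πd²) = 239.1 W m^-2.
Initial: T₁ = [S(1−0.697)/(4σ)]^(1/4) = 133.7 K.
Final:   T₂ = [S(1−0.617)/(4σ)]^(1/4) = 141.8 K.
Change: 141.8 − 133.7 = 8.065 K.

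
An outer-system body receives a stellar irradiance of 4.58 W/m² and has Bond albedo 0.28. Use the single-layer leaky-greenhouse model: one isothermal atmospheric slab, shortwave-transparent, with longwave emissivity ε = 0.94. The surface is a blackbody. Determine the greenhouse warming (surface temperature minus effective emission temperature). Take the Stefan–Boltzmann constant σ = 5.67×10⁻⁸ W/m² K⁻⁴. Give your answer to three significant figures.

The planet radiates to space at T_e = [S(1−α)/(4σ)]^(1/4) = 61.75 K.
Surface balance with a leaky layer gives σT_s⁴ = σT_e⁴·2/(2−ε), so T_s = T_e·[2/(2−0.94)]^(1/4) = 72.37 K.
Greenhouse warming: T_s − T_e = 10.62 K.

10.6 K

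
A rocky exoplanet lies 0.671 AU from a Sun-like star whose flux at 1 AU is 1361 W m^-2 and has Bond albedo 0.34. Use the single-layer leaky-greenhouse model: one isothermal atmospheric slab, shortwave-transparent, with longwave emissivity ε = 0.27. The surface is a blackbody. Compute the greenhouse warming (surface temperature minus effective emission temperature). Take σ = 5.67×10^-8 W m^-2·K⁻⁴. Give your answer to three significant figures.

11.3 K

Irradiance scales as 1/d², so S = 1361 W m^-2 × (1/0.671)² = 3023 W m^-2.
The planet radiates to space at T_e = [S(1−α)/(4σ)]^(1/4) = 306.3 K.
The surface balance (absorbed SW + ε·downward IR = σT_s⁴) with T_a⁴ = T_s⁴/2 reduces to T_s = T_e·[2/(2−ε)]^¼ = 317.6 K.
Greenhouse warming: T_s − T_e = 11.31 K.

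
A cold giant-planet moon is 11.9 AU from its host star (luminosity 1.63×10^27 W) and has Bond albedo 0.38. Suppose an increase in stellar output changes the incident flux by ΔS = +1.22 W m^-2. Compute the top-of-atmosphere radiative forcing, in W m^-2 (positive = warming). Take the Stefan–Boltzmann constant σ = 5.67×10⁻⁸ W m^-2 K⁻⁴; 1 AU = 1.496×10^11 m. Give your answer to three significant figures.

0.189 W m^-2

Orbital distance: d = 11.9 AU = 1.780×10^12 m.
Spreading L over a sphere of radius d: S = 1.63×10^27/(4π·1.78×10^12²) = 40.93 W m^-2.
Only a fraction (1−α) is absorbed and it's spread over 4πR², so ΔF = (1−α)ΔS/4 = 0.1891 W m^-2.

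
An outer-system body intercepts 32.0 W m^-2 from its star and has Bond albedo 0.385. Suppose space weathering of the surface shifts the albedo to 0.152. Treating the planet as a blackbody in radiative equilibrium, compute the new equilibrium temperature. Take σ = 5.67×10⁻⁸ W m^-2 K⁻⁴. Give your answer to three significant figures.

105 kelvin

With the new albedo, S(1−α₂)/4 = 6.784 W m^-2, so T₂ = 104.6 K.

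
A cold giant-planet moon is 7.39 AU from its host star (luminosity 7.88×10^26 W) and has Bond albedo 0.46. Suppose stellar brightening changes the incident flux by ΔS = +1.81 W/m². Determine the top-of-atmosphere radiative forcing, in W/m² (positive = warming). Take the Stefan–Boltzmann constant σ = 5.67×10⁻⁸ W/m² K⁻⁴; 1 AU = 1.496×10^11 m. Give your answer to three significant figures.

Orbital distance: d = 7.39 AU = 1.106×10^12 m.
S = L/(4πd²) = 51.31 W/m².
TOA radiative forcing: ΔF = (1−α)ΔS/4 = 0.54·(+1.81)/4 = 0.2444 W/m².

0.244 W/m²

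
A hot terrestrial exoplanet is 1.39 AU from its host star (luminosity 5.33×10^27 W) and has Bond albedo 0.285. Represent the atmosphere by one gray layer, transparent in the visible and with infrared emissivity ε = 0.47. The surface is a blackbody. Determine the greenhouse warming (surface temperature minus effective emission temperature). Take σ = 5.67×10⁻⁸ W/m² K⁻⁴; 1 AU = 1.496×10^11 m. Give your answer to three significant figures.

29.0 K

d = 1.39 × 1.496×10^11 m = 2.079×10^11 m.
Spreading L over a sphere of radius d: S = 5.33×10^27/(4π·2.08×10^11²) = 9809 W/m².
The planet radiates to space at T_e = [S(1−α)/(4σ)]^(1/4) = 419.3 K.
Surface balance with a leaky layer gives σT_s⁴ = σT_e⁴·2/(2−ε), so T_s = T_e·[2/(2−0.47)]^(1/4) = 448.4 K.
The atmosphere warms the surface by 29.05 K.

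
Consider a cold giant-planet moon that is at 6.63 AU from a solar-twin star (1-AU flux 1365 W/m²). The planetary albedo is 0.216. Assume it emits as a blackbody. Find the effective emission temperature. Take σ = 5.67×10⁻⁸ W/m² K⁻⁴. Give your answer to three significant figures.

Irradiance scales as 1/d², so S = 1365 W/m² × (1/6.63)² = 31.05 W/m².
Absorbed flux (global mean): S(1−α)/4 = 31.05·0.784/4 = 6.086 W/m².
Set σT⁴ = 6.086 → T = (6.086/σ)^(1/4) = 101.8 K.

102 K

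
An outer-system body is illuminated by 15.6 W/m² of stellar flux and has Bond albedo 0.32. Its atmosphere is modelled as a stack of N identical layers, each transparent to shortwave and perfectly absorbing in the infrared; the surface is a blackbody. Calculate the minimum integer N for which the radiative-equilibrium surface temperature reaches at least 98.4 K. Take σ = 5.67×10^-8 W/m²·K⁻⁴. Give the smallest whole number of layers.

2

OLR = S(1−α)/4 = 2.652 W/m²; the top layer radiates at T_e = 82.70 K.
Since T_s⁴ = (N+1)T_e⁴, we need N ≥ (T_s/T_e)⁴ − 1 = 1.004.
The minimum whole number is N = 2.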